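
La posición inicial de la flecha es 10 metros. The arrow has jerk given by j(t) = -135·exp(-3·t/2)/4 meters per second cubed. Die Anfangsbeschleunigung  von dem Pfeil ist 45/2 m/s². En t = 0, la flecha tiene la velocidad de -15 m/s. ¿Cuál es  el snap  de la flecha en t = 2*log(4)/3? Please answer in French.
En partant du jerk j(t) = -135·exp(-3·t/2)/4, nous prenons 1 dérivée. La dérivée du jerk donne le snap: s(t) = 405·exp(-3·t/2)/8. En utilisant s(t) = 405·exp(-3·t/2)/8 et en substituant t = 2*log(4)/3, nous trouvons s = 405/32.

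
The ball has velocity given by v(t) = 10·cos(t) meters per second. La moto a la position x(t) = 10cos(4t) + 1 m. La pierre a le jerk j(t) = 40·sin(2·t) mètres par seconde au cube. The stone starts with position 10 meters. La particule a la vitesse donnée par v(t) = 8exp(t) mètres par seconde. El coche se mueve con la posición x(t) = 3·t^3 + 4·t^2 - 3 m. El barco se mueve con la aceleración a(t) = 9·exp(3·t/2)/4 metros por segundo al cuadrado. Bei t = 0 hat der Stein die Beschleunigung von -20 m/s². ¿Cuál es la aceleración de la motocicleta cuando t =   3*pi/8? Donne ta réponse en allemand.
Ausgehend von der Position x(t) = 10·cos(4·t) + 1, nehmen wir 2 Ableitungen. Mit d/dt von x(t) finden wir v(t) = -40·sin(4·t). Die Ableitung von der Geschwindigkeit ergibt die Beschleunigung: a(t) = -160·cos(4·t). Wir haben die Beschleunigung a(t) = -160·cos(4·t). Durch Einsetzen von t = 3*pi/8: a(3*pi/8) = 0.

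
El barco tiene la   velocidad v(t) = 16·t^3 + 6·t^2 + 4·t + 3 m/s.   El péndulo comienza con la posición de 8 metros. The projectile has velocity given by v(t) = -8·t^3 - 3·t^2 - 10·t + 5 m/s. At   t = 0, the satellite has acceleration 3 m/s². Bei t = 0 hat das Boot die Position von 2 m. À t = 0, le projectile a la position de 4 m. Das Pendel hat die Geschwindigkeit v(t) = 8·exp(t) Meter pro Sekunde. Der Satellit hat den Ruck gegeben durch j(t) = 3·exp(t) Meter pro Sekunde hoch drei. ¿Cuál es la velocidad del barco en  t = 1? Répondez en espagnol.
Tenemos la velocidad v(t) = 16·t^3 + 6·t^2 + 4·t + 3. Sustituyendo t = 1: v(1) = 29.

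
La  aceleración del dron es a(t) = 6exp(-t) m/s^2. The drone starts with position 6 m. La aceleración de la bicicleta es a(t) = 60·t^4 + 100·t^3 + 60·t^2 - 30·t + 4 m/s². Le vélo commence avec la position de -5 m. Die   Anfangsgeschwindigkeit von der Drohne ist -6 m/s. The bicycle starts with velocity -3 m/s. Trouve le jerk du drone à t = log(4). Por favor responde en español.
Para resolver esto, necesitamos tomar 1 derivada de nuestra ecuación de la aceleración a(t) = 6·exp(-t). La derivada de la aceleración da la sacudida: j(t) = -6·exp(-t). De la ecuación de la sacudida j(t) = -6·exp(-t), sustituimos t = log(4) para obtener j = -3/2.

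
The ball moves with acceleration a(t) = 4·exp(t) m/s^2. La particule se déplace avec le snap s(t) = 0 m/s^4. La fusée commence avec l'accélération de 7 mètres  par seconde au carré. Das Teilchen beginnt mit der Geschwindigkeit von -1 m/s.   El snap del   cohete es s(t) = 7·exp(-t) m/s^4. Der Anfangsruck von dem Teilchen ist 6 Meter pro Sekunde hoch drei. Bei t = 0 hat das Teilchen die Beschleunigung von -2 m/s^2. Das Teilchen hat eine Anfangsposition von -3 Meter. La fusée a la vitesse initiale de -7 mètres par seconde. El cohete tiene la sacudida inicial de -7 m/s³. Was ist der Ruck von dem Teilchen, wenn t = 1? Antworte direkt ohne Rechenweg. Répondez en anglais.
The jerk at t = 1 is j = 6.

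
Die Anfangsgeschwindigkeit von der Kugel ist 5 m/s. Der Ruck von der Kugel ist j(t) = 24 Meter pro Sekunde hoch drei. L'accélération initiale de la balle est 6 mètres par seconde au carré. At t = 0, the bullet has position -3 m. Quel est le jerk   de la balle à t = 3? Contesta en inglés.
From the given jerk equation j(t) = 24, we substitute t = 3 to get j = 24.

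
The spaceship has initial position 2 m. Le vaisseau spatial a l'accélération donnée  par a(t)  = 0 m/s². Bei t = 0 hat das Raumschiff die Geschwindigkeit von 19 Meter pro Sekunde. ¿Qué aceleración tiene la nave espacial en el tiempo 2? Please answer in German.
Wir haben die Beschleunigung a(t) = 0. Durch Einsetzen von t = 2: a(2) = 0.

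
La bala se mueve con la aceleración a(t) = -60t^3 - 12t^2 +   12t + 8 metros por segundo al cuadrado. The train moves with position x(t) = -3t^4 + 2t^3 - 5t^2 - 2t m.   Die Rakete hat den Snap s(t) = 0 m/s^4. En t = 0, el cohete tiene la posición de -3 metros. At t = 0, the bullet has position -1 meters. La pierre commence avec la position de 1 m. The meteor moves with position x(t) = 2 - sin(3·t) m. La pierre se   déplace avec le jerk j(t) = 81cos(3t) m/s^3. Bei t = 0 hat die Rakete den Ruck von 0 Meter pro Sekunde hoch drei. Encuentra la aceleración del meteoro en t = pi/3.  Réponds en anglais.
Starting from position x(t) = 2 - sin(3·t), we take 2 derivatives. Taking d/dt of x(t), we find v(t) = -3·cos(3·t). Differentiating velocity, we get acceleration: a(t) = 9·sin(3·t). From the given acceleration equation a(t) = 9·sin(3·t), we substitute t = pi/3 to get a = 0.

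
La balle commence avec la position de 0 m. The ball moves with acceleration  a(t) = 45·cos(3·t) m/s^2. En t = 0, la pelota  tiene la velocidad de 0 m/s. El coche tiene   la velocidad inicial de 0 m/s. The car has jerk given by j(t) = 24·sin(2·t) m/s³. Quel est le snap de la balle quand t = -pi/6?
Nous devons dériver notre équation de l'accélération a(t) = 45·cos(3·t) 2 fois. En prenant d/dt de a(t), nous trouvons j(t) = -135·sin(3·t). En prenant d/dt de j(t), nous trouvons s(t) = -405·cos(3·t). Nous avons le snap s(t) = -405·cos(3·t). En substituant t = -pi/6: s(-pi/6) = 0.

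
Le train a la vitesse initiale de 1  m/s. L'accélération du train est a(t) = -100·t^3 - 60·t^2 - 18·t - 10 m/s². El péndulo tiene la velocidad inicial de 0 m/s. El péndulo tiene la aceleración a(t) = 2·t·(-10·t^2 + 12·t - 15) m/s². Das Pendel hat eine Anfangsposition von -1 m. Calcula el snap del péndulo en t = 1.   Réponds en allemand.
Ausgehend von der Beschleunigung a(t) = 2·t·(-10·t^2 + 12·t - 15), nehmen wir 2 Ableitungen. Die Ableitung von der Beschleunigung ergibt den Ruck: j(t) = -20·t^2 + 2·t·(12 - 20·t) + 24·t - 30. Durch Ableiten von dem Ruck erhalten wir den Snap: s(t) = 48 - 120·t. Wir haben den Snap s(t) = 48 - 120·t. Durch Einsetzen von t = 1: s(1) = -72.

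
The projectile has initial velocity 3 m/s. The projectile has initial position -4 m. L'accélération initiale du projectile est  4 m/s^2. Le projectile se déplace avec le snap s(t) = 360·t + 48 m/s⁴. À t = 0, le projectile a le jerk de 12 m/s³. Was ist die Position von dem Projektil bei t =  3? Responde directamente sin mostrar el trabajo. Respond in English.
x(3) = 968.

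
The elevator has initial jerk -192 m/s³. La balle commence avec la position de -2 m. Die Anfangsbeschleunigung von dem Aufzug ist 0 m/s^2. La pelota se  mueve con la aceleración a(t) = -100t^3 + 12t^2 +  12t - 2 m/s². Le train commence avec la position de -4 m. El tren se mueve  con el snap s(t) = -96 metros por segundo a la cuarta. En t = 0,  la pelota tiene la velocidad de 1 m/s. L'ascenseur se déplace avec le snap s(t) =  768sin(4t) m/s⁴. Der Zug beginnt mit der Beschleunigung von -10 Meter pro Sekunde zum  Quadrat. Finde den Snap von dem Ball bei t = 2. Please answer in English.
To solve this, we need to take 2 derivatives of our acceleration equation a(t) = -100·t^3 + 12·t^2 + 12·t - 2. Taking d/dt of a(t), we find j(t) = -300·t^2 + 24·t + 12. Differentiating jerk, we get snap: s(t) = 24 - 600·t. Using s(t) = 24 - 600·t and substituting t = 2, we find s = -1176.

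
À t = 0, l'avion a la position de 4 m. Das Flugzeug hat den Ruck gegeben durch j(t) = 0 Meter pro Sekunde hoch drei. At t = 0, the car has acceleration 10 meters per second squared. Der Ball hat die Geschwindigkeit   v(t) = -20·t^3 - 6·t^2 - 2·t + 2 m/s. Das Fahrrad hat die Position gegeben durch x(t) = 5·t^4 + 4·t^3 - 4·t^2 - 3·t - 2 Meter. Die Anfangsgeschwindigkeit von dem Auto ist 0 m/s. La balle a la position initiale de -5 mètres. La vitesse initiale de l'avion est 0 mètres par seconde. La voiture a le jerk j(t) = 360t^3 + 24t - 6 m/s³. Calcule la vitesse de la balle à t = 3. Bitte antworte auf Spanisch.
Usando v(t) = -20·t^3 - 6·t^2 - 2·t + 2 y sustituyendo t = 3, encontramos v = -598.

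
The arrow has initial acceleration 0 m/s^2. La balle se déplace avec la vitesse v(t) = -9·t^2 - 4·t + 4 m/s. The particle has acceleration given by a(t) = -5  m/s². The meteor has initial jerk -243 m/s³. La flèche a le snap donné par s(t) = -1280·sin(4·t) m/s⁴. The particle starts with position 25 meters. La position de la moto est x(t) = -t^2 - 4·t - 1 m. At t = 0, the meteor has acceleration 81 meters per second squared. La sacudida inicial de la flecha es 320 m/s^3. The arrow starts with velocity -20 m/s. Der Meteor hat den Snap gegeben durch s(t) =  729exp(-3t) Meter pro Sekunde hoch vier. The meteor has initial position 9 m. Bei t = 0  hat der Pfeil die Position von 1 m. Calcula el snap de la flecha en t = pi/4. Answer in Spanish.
Usando s(t) = -1280·sin(4·t) y sustituyendo t = pi/4, encontramos s = 0.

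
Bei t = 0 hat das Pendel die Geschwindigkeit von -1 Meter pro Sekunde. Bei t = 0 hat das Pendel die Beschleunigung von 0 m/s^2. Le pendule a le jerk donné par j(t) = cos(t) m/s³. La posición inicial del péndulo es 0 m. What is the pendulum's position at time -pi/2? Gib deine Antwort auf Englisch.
To find the answer, we compute 3 antiderivatives of j(t) = cos(t). Finding the antiderivative of j(t) and using a(0) = 0: a(t) = sin(t). Integrating acceleration and using the initial condition v(0) = -1, we get v(t) = -cos(t). Taking ∫v(t)dt and applying x(0) = 0, we find x(t) = -sin(t). From the given position equation x(t) = -sin(t), we substitute t = -pi/2 to get x = 1.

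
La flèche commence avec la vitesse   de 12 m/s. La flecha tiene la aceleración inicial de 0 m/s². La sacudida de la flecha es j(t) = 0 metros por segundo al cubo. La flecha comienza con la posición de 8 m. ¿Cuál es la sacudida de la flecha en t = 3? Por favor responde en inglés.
We have jerk j(t) = 0. Substituting t = 3: j(3) = 0.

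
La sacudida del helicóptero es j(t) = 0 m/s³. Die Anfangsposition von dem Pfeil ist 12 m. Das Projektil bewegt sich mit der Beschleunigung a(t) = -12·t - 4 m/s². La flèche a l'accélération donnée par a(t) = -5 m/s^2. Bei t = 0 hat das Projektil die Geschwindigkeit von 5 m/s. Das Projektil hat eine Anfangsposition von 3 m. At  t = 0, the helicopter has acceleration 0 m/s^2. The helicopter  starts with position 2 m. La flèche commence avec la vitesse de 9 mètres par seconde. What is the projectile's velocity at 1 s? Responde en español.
Debemos encontrar la antiderivada de nuestra ecuación de la aceleración a(t) = -12·t - 4 1 vez. Tomando ∫a(t)dt y aplicando v(0) = 5, encontramos v(t) = -6·t^2 - 4·t + 5. De la ecuación de la velocidad v(t) = -6·t^2 - 4·t + 5, sustituimos t = 1 para obtener v = -5.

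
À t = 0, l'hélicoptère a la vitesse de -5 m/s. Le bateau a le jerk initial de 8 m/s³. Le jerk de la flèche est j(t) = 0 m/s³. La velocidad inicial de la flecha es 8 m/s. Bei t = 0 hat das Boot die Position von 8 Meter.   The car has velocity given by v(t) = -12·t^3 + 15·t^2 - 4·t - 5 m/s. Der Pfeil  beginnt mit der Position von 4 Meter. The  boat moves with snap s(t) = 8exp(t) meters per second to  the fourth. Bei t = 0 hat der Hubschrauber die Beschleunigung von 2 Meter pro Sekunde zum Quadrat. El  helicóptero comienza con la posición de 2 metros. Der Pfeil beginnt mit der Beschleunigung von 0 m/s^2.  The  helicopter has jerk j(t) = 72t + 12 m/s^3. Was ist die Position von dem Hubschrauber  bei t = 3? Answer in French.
Nous devons trouver la primitive de notre équation du jerk j(t) = 72·t + 12 3 fois. En prenant ∫j(t)dt et en appliquant a(0) = 2, nous trouvons a(t) = 36·t^2 + 12·t + 2. En prenant ∫a(t)dt et en appliquant v(0) = -5, nous trouvons v(t) = 12·t^3 + 6·t^2 + 2·t - 5. En intégrant la vitesse et en utilisant la condition initiale x(0) = 2, nous obtenons x(t) = 3·t^4 + 2·t^3 + t^2 - 5·t + 2. De l'équation de la position x(t) = 3·t^4 + 2·t^3 + t^2 - 5·t + 2, nous substituons t = 3 pour obtenir x = 293.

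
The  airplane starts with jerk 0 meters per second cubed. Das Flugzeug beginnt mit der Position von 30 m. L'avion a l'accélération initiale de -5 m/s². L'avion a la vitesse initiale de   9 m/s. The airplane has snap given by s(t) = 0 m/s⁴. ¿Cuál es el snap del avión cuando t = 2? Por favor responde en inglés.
Using s(t) = 0 and substituting t = 2, we find s = 0.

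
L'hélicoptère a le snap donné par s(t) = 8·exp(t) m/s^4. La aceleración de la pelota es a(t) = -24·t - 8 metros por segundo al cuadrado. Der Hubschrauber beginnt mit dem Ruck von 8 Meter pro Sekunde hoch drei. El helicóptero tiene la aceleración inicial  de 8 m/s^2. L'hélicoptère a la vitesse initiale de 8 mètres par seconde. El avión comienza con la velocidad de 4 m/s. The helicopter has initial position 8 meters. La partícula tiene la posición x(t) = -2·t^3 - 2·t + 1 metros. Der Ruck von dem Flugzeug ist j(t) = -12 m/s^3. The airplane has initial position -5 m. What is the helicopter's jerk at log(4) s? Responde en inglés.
Starting from snap s(t) = 8·exp(t), we take 1 integral. Taking ∫s(t)dt and applying j(0) = 8, we find j(t) = 8·exp(t). Using j(t) = 8·exp(t) and substituting t = log(4), we find j = 32.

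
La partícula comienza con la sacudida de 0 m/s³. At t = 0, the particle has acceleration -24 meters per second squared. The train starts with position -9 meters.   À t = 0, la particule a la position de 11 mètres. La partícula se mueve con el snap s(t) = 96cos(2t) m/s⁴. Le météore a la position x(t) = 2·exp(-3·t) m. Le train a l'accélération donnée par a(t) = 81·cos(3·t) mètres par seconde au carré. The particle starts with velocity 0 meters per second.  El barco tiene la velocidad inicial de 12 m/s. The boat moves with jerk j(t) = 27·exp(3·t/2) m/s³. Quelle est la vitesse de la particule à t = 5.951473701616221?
En partant du snap s(t) = 96·cos(2·t), nous prenons 3 intégrales. En intégrant le snap et en utilisant la condition initiale j(0) = 0, nous obtenons j(t) = 48·sin(2·t). L'intégrale du jerk est l'accélération. En utilisant a(0) = -24, nous obtenons a(t) = -24·cos(2·t). En prenant ∫a(t)dt et en appliquant v(0) = 0, nous trouvons v(t) = -12·sin(2·t). En utilisant v(t) = -12·sin(2·t) et en substituant t = 5.951473701616221, nous trouvons v = 7.38981077430881.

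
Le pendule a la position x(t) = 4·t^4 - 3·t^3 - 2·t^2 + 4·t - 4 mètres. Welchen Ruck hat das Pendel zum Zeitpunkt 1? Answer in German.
Ausgehend von der Position x(t) = 4·t^4 - 3·t^3 - 2·t^2 + 4·t - 4, nehmen wir 3 Ableitungen. Durch Ableiten von der Position erhalten wir die Geschwindigkeit: v(t) = 16·t^3 - 9·t^2 - 4·t + 4. Die Ableitung von der Geschwindigkeit ergibt die Beschleunigung: a(t) = 48·t^2 - 18·t - 4. Durch Ableiten von der Beschleunigung erhalten wir den Ruck: j(t) = 96·t - 18. Mit j(t) = 96·t - 18 und Einsetzen von t = 1, finden wir j = 78.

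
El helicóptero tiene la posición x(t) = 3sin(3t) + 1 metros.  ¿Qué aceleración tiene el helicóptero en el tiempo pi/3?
Para resolver esto, necesitamos tomar 2 derivadas de nuestra ecuación de la posición x(t) = 3·sin(3·t) + 1. Tomando d/dt de x(t), encontramos v(t) = 9·cos(3·t). La derivada de la velocidad da la aceleración: a(t) = -27·sin(3·t). Usando a(t) = -27·sin(3·t) y sustituyendo t = pi/3, encontramos a = 0.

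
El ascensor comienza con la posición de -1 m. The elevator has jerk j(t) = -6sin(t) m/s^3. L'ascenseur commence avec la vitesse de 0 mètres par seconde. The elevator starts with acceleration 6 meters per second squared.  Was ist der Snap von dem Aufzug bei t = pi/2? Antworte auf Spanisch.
Para resolver esto, necesitamos tomar 1 derivada de nuestra ecuación de la sacudida j(t) = -6·sin(t). Derivando la sacudida, obtenemos el snap: s(t) = -6·cos(t). Usando s(t) = -6·cos(t) y sustituyendo t = pi/2, encontramos s = 0.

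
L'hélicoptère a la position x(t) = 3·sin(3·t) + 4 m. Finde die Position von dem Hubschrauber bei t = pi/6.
Mit x(t) = 3·sin(3·t) + 4 und Einsetzen von t = pi/6, finden wir x = 7.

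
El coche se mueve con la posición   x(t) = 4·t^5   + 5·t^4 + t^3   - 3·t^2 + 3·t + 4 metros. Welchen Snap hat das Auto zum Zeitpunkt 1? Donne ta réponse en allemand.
Wir müssen unsere Gleichung für die Position x(t) = 4·t^5 + 5·t^4 + t^3 - 3·t^2 + 3·t + 4 4-mal ableiten. Die Ableitung von der Position ergibt die Geschwindigkeit: v(t) = 20·t^4 + 20·t^3 + 3·t^2 - 6·t + 3. Die Ableitung von der Geschwindigkeit ergibt die Beschleunigung: a(t) = 80·t^3 + 60·t^2 + 6·t - 6. Mit d/dt von a(t) finden wir j(t) = 240·t^2 + 120·t + 6. Die Ableitung von dem Ruck ergibt den Snap: s(t) = 480·t + 120. Aus der Gleichung für den Snap s(t) = 480·t + 120, setzen wir t = 1 ein und erhalten s = 600.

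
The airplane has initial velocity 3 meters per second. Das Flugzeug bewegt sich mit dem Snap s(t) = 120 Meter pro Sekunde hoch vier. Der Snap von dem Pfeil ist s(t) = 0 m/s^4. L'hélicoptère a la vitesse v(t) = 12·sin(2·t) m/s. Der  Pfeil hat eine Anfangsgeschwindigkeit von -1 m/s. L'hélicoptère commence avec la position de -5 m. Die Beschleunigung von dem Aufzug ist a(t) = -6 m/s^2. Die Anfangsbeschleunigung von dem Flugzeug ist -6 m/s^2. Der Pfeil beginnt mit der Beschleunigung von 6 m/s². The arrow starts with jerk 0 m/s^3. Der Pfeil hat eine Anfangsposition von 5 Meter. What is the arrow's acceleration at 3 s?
Starting from snap s(t) = 0, we take 2 integrals. Taking ∫s(t)dt and applying j(0) = 0, we find j(t) = 0. Taking ∫j(t)dt and applying a(0) = 6, we find a(t) = 6. From the given acceleration equation a(t) = 6, we substitute t = 3 to get a = 6.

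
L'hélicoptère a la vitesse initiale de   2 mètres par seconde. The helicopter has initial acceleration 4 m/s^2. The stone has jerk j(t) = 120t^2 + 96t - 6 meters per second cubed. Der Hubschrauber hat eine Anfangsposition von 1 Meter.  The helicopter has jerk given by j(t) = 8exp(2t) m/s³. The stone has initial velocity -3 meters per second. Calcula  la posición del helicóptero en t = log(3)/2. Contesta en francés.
Pour résoudre ceci, nous devons prendre 3 intégrales de notre équation du jerk j(t) = 8·exp(2·t). En prenant ∫j(t)dt et en appliquant a(0) = 4, nous trouvons a(t) = 4·exp(2·t). En prenant ∫a(t)dt et en appliquant v(0) = 2, nous trouvons v(t) = 2·exp(2·t). La primitive de la vitesse, avec x(0) = 1, donne la position: x(t) = exp(2·t). Nous avons la position x(t) = exp(2·t). En substituant t = log(3)/2: x(log(3)/2) = 3.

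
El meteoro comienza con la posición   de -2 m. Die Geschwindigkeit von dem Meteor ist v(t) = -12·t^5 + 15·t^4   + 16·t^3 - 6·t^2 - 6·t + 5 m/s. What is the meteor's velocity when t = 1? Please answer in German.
Wir haben die Geschwindigkeit v(t) = -12·t^5 + 15·t^4 + 16·t^3 - 6·t^2 - 6·t + 5. Durch Einsetzen von t = 1: v(1) = 12.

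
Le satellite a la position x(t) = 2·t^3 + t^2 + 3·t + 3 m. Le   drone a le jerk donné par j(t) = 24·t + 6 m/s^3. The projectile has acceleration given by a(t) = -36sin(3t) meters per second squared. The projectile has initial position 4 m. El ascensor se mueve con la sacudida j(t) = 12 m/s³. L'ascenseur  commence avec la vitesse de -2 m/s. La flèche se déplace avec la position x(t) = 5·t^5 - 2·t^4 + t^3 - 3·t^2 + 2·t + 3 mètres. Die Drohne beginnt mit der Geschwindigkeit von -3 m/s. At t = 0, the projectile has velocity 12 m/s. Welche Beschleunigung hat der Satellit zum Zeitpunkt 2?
Um dies zu lösen, müssen wir 2 Ableitungen unserer Gleichung für die Position x(t) = 2·t^3 + t^2 + 3·t + 3 nehmen. Durch Ableiten von der Position erhalten wir die Geschwindigkeit: v(t) = 6·t^2 + 2·t + 3. Die Ableitung von der Geschwindigkeit ergibt die Beschleunigung: a(t) = 12·t + 2. Mit a(t) = 12·t + 2 und Einsetzen von t = 2, finden wir a = 26.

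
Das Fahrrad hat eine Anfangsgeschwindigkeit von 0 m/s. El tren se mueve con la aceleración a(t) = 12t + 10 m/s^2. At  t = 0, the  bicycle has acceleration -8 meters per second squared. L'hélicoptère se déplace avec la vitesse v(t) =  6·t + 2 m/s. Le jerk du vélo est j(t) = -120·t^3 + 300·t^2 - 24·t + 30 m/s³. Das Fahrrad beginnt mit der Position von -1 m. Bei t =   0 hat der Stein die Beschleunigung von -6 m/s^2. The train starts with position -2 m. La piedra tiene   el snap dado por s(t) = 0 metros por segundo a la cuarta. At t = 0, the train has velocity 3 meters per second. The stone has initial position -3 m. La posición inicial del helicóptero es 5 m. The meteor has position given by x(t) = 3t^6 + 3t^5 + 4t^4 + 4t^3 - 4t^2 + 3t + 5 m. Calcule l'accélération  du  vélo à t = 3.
En partant du jerk j(t) = -120·t^3 + 300·t^2 - 24·t + 30, nous prenons 1 primitive. En prenant ∫j(t)dt et en appliquant a(0) = -8, nous trouvons a(t) = -30·t^4 + 100·t^3 - 12·t^2 + 30·t - 8. De l'équation de l'accélération a(t) = -30·t^4 + 100·t^3 - 12·t^2 + 30·t - 8, nous substituons t = 3 pour obtenir a = 244.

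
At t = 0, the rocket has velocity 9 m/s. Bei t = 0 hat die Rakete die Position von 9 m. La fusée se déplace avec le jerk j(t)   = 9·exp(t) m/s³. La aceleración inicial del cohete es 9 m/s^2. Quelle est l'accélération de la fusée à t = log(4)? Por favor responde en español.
Partiendo de la sacudida j(t) = 9·exp(t), tomamos 1 integral. Tomando ∫j(t)dt y aplicando a(0) = 9, encontramos a(t) = 9·exp(t). Usando a(t) = 9·exp(t) y sustituyendo t = log(4), encontramos a = 36.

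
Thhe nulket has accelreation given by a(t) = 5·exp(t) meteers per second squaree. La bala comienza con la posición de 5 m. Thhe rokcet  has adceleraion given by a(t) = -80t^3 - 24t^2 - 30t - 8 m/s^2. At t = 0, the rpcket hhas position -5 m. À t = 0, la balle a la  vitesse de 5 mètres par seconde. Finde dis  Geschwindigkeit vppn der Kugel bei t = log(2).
Wir müssen unsere Gleichung für die Beschleunigung a(t) = 5·exp(t) 1-mal integrieren. Mit ∫a(t)dt und Anwendung von v(0) = 5, finden wir v(t) = 5·exp(t). Wir haben die Geschwindigkeit v(t) = 5·exp(t). Durch Einsetzen von t = log(2): v(log(2)) = 10.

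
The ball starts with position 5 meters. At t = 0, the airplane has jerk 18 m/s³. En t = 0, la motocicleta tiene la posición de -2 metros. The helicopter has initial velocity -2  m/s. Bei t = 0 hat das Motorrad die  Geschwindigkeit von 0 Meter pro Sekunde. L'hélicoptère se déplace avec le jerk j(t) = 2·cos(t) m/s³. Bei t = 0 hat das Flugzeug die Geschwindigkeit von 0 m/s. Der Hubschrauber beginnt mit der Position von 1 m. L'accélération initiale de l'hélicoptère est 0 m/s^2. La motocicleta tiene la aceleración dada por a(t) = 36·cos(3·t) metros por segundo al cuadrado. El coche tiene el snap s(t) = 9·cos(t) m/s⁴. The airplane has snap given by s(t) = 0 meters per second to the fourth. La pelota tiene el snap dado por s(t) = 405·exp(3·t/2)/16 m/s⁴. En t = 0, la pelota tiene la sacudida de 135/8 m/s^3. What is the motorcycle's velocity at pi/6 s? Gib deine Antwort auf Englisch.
To solve this, we need to take 1 antiderivative of our acceleration equation a(t) = 36·cos(3·t). Taking ∫a(t)dt and applying v(0) = 0, we find v(t) = 12·sin(3·t). From the given velocity equation v(t) = 12·sin(3·t), we substitute t = pi/6 to get v = 12.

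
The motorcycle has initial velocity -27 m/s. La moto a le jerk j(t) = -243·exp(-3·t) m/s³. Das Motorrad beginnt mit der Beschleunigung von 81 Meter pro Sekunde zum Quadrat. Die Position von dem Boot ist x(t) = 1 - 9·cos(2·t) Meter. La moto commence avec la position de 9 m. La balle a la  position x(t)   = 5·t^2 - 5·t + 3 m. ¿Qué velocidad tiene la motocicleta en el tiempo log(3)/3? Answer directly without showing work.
En t = log(3)/3, v = -9.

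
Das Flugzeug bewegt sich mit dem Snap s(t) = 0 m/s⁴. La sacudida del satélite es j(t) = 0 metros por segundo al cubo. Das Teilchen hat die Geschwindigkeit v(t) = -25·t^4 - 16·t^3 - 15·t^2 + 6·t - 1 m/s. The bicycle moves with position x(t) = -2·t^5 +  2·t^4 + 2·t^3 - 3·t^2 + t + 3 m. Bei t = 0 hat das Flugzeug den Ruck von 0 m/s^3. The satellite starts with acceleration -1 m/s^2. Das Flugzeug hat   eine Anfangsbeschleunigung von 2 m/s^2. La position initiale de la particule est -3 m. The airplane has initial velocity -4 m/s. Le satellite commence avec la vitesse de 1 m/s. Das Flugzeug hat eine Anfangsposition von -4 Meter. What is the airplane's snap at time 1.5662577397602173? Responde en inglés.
We have snap s(t) = 0. Substituting t = 1.5662577397602173: s(1.5662577397602173) = 0.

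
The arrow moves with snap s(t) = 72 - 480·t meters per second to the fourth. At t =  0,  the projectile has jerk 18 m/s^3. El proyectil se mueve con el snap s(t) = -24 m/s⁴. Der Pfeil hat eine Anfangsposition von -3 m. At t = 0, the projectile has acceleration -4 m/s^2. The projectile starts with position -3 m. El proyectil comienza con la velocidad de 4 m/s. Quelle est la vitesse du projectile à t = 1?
Pour résoudre ceci, nous devons prendre 3 intégrales de notre équation du snap s(t) = -24. La primitive du snap est le jerk. En utilisant j(0) = 18, nous obtenons j(t) = 18 - 24·t. En intégrant le jerk et en utilisant la condition initiale a(0) = -4, nous obtenons a(t) = -12·t^2 + 18·t - 4. La primitive de l'accélération est la vitesse. En utilisant v(0) = 4, nous obtenons v(t) = -4·t^3 + 9·t^2 - 4·t + 4. De l'équation de la vitesse v(t) = -4·t^3 + 9·t^2 - 4·t + 4, nous substituons t = 1 pour obtenir v = 5.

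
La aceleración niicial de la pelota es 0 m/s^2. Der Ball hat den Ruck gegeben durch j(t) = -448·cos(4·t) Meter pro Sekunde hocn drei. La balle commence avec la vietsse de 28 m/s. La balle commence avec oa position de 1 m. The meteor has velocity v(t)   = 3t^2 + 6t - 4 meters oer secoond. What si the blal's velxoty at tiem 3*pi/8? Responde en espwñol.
Necesitamos integrar nuestra ecuación de la sacudida j(t) = -448·cos(4·t) 2 veces. La integral de la sacudida es la aceleración. Usando a(0) = 0, obtenemos a(t) = -112·sin(4·t). Tomando ∫a(t)dt y aplicando v(0) = 28, encontramos v(t) = 28·cos(4·t). Tenemos la velocidad v(t) = 28·cos(4·t). Sustituyendo t = 3*pi/8: v(3*pi/8) = 0.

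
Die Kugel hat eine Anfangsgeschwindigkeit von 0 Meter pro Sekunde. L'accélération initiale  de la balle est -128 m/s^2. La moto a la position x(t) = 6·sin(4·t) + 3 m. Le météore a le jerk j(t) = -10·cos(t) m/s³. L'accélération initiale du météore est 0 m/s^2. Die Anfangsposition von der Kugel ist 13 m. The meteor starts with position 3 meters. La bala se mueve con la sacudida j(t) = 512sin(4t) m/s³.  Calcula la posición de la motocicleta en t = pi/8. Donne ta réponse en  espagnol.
De la ecuación de la posición x(t) = 6·sin(4·t) + 3, sustituimos t = pi/8 para obtener x = 9.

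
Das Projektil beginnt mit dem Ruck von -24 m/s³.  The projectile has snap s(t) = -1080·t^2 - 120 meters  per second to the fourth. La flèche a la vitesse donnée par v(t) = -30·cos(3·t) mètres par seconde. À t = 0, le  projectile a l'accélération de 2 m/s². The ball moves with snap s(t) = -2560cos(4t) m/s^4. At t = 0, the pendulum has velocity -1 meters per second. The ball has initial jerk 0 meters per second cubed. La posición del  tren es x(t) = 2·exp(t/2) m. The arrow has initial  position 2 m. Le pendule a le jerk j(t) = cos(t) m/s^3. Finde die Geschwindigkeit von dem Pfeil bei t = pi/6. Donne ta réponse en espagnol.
Tenemos la velocidad v(t) = -30·cos(3·t). Sustituyendo t = pi/6: v(pi/6) = 0.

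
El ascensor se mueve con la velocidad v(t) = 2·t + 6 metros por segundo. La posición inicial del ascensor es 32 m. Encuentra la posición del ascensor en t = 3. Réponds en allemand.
Wir müssen das Integral unserer Gleichung für die Geschwindigkeit v(t) = 2·t + 6 1-mal finden. Das Integral von der Geschwindigkeit ist die Position. Mit x(0) = 32 erhalten wir x(t) = t^2 + 6·t + 32. Aus der Gleichung für die Position x(t) = t^2 + 6·t + 32, setzen wir t = 3 ein und erhalten x = 59.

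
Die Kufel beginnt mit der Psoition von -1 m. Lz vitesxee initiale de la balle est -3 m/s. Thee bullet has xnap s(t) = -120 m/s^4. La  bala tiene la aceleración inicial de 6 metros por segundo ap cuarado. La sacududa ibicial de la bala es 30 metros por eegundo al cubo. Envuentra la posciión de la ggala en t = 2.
Para resolver esto, necesitamos tomar 4 antiderivadas de nuestra ecuación del snap s(t) = -120. Integrando el snap y usando la condición inicial j(0) = 30, obtenemos j(t) = 30 - 120·t. Tomando ∫j(t)dt y aplicando a(0) = 6, encontramos a(t) = -60·t^2 + 30·t + 6. Tomando ∫a(t)dt y aplicando v(0) = -3, encontramos v(t) = -20·t^3 + 15·t^2 + 6·t - 3. La antiderivada de la velocidad, con x(0) = -1, da la posición: x(t) = -5·t^4 + 5·t^3 + 3·t^2 - 3·t - 1. De la ecuación de la posición x(t) = -5·t^4 + 5·t^3 + 3·t^2 - 3·t - 1, sustituimos t = 2 para obtener x = -35.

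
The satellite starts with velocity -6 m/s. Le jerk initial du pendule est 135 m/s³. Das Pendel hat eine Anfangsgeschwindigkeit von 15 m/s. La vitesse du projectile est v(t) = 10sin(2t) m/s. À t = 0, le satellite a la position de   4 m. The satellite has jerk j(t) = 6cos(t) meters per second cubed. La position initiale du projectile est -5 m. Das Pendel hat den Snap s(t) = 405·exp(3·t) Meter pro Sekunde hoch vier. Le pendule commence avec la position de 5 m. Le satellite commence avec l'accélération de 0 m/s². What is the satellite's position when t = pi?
We must find the antiderivative of our jerk equation j(t) = 6·cos(t) 3 times. The integral of jerk, with a(0) = 0, gives acceleration: a(t) = 6·sin(t). Taking ∫a(t)dt and applying v(0) = -6, we find v(t) = -6·cos(t). Integrating velocity and using the initial condition x(0) = 4, we get x(t) = 4 - 6·sin(t). From the given position equation x(t) = 4 - 6·sin(t), we substitute t = pi to get x = 4.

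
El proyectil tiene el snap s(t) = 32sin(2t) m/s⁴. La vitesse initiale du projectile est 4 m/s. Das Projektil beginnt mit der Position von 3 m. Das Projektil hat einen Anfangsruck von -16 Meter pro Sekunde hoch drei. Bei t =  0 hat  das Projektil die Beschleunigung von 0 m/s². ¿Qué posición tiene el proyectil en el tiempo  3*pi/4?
Para resolver esto, necesitamos tomar 4 integrales de nuestra ecuación del snap s(t) = 32·sin(2·t). La antiderivada del snap es la sacudida. Usando j(0) = -16, obtenemos j(t) = -16·cos(2·t). La antiderivada de la sacudida, con a(0) = 0, da la aceleración: a(t) = -8·sin(2·t). La antiderivada de la aceleración, con v(0) = 4, da la velocidad: v(t) = 4·cos(2·t). Tomando ∫v(t)dt y aplicando x(0) = 3, encontramos x(t) = 2·sin(2·t) + 3. Tenemos la posición x(t) = 2·sin(2·t) + 3. Sustituyendo t = 3*pi/4: x(3*pi/4) = 1.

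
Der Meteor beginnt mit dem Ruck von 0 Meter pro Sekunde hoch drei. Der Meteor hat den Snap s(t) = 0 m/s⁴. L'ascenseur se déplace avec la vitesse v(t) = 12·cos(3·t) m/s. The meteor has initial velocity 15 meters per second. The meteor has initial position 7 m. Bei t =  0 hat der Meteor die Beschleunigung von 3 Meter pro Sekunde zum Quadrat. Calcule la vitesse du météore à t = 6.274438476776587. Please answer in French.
Nous devons intégrer notre équation du snap s(t) = 0 3 fois. La primitive du snap, avec j(0) = 0, donne le jerk: j(t) = 0. En prenant ∫j(t)dt et en appliquant a(0) = 3, nous trouvons a(t) = 3. En intégrant l'accélération et en utilisant la condition initiale v(0) = 15, nous obtenons v(t) = 3·t + 15. Nous avons la vitesse v(t) = 3·t + 15. En substituant t = 6.274438476776587: v(6.274438476776587) = 33.8233154303298.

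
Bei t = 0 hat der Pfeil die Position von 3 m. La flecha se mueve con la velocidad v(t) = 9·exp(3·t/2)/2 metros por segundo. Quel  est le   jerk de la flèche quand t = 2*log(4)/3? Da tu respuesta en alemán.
Wir müssen unsere Gleichung für die Geschwindigkeit v(t) = 9·exp(3·t/2)/2 2-mal ableiten. Durch Ableiten von der Geschwindigkeit erhalten wir die Beschleunigung: a(t) = 27·exp(3·t/2)/4. Mit d/dt von a(t) finden wir j(t) = 81·exp(3·t/2)/8. Wir haben den Ruck j(t) = 81·exp(3·t/2)/8. Durch Einsetzen von t = 2*log(4)/3: j(2*log(4)/3) = 81/2.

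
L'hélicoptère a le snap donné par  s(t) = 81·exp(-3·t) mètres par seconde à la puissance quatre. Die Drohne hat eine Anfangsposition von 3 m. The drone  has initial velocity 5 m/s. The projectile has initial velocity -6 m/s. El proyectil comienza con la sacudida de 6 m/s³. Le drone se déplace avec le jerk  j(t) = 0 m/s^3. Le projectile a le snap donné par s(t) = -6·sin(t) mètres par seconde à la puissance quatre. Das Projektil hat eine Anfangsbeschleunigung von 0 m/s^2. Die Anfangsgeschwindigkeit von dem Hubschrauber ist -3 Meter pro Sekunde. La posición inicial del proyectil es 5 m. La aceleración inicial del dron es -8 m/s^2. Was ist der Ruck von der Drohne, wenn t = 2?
Wir haben den Ruck j(t) = 0. Durch Einsetzen von t = 2: j(2) = 0.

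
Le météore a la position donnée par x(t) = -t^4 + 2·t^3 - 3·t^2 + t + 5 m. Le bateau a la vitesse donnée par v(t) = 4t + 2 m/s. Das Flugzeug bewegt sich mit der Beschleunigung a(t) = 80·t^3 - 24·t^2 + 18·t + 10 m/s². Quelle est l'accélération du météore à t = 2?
Pour résoudre ceci, nous devons prendre 2 dérivées de notre équation de la position x(t) = -t^4 + 2·t^3 - 3·t^2 + t + 5. La dérivée de la position donne la vitesse: v(t) = -4·t^3 + 6·t^2 - 6·t + 1. En prenant d/dt de v(t), nous trouvons a(t) = -12·t^2 + 12·t - 6. En utilisant a(t) = -12·t^2 + 12·t - 6 et en substituant t = 2, nous trouvons a = -30.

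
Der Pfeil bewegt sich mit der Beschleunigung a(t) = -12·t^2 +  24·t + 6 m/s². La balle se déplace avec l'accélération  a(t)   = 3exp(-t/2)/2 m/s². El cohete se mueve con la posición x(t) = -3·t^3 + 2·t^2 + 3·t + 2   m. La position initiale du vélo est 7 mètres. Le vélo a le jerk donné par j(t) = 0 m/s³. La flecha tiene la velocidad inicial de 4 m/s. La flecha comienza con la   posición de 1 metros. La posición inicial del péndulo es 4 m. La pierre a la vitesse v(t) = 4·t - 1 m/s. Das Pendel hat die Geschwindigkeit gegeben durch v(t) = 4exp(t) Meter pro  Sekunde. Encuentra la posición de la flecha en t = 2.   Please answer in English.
We must find the antiderivative of our acceleration equation a(t) = -12·t^2 + 24·t + 6 2 times. The antiderivative of acceleration, with v(0) = 4, gives velocity: v(t) = -4·t^3 + 12·t^2 + 6·t + 4. The antiderivative of velocity, with x(0) = 1, gives position: x(t) = -t^4 + 4·t^3 + 3·t^2 + 4·t + 1. Using x(t) = -t^4 + 4·t^3 + 3·t^2 + 4·t + 1 and substituting t = 2, we find x = 37.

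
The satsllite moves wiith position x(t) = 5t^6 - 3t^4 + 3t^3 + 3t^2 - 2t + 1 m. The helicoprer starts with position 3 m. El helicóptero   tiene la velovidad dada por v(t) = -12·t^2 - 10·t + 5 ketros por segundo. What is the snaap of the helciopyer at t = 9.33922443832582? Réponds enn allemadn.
Wir müssen unsere Gleichung für die Geschwindigkeit v(t) = -12·t^2 - 10·t + 5 3-mal ableiten. Die Ableitung von der Geschwindigkeit ergibt die Beschleunigung: a(t) = -24·t - 10. Die Ableitung von der Beschleunigung ergibt den Ruck: j(t) = -24. Durch Ableiten von dem Ruck erhalten wir den Snap: s(t) = 0. Wir haben den Snap s(t) = 0. Durch Einsetzen von t = 9.33922443832582: s(9.33922443832582) = 0.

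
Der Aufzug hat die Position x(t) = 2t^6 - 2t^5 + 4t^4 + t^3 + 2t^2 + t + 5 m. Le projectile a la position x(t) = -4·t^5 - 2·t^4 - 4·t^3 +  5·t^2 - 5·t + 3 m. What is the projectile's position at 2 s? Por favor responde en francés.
Nous avons la position x(t) = -4·t^5 - 2·t^4 - 4·t^3 + 5·t^2 - 5·t + 3. En substituant t = 2: x(2) = -179.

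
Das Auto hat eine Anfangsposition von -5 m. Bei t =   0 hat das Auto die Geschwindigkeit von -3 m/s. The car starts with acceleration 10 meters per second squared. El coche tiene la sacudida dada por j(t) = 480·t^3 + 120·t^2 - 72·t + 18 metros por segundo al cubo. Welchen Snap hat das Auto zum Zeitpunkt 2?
Wir müssen unsere Gleichung für den Ruck j(t) = 480·t^3 + 120·t^2 - 72·t + 18 1-mal ableiten. Mit d/dt von j(t) finden wir s(t) = 1440·t^2 + 240·t - 72. Wir haben den Snap s(t) = 1440·t^2 + 240·t - 72. Durch Einsetzen von t = 2: s(2) = 6168.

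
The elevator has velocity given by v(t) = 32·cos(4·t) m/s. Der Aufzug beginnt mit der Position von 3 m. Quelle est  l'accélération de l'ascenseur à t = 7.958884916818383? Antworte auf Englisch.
To solve this, we need to take 1 derivative of our velocity equation v(t) = 32·cos(4·t). Differentiating velocity, we get acceleration: a(t) = -128·sin(4·t). We have acceleration a(t) = -128·sin(4·t). Substituting t = 7.958884916818383: a(7.958884916818383) = -52.1481186677606.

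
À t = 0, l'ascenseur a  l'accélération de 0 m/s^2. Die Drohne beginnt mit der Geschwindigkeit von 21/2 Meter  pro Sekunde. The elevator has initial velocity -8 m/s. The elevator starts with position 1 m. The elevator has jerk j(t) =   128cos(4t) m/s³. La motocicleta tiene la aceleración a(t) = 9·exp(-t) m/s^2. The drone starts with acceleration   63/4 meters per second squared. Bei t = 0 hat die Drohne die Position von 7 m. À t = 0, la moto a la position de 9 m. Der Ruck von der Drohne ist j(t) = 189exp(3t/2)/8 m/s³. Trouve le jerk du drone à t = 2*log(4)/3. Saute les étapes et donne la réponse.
Le jerk à t = 2*log(4)/3 est j = 189/2.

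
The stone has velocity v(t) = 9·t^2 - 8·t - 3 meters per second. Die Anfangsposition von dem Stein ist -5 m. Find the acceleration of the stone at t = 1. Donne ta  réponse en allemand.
Um dies zu lösen, müssen wir 1 Ableitung unserer Gleichung für die Geschwindigkeit v(t) = 9·t^2 - 8·t - 3 nehmen. Mit d/dt von v(t) finden wir a(t) = 18·t - 8. Mit a(t) = 18·t - 8 und Einsetzen von t = 1, finden wir a = 10.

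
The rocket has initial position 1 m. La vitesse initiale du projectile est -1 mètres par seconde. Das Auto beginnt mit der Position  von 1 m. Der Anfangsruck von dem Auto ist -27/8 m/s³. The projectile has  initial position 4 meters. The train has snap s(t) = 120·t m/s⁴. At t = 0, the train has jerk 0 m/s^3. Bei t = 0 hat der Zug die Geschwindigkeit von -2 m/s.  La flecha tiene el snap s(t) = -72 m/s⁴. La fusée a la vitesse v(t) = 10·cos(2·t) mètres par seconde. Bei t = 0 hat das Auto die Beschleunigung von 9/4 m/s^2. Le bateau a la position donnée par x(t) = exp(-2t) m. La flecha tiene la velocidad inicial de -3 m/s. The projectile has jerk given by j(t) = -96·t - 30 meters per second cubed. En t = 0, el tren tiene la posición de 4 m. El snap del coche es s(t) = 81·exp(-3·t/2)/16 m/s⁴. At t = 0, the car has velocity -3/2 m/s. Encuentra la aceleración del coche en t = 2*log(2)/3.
Partiendo del snap s(t) = 81·exp(-3·t/2)/16, tomamos 2 antiderivadas. La integral del snap, con j(0) = -27/8, da la sacudida: j(t) = -27·exp(-3·t/2)/8. La integral de la sacudida es la aceleración. Usando a(0) = 9/4, obtenemos a(t) = 9·exp(-3·t/2)/4. De la ecuación de la aceleración a(t) = 9·exp(-3·t/2)/4, sustituimos t = 2*log(2)/3 para obtener a = 9/8.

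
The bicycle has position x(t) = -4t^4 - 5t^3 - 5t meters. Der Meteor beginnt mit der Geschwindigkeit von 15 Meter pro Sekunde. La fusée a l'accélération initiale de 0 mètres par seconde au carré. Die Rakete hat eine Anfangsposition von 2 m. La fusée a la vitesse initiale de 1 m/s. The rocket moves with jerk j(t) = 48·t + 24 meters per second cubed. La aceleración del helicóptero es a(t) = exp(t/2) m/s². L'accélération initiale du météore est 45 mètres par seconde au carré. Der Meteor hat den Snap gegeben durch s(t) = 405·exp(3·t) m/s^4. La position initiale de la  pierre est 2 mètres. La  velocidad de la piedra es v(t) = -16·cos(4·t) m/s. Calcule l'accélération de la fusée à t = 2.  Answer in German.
Um dies zu lösen, müssen wir 1 Integral unserer Gleichung für den Ruck j(t) = 48·t + 24 finden. Die Stammfunktion von dem Ruck ist die Beschleunigung. Mit a(0) = 0 erhalten wir a(t) = 24·t·(t + 1). Wir haben die Beschleunigung a(t) = 24·t·(t + 1). Durch Einsetzen von t = 2: a(2) = 144.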